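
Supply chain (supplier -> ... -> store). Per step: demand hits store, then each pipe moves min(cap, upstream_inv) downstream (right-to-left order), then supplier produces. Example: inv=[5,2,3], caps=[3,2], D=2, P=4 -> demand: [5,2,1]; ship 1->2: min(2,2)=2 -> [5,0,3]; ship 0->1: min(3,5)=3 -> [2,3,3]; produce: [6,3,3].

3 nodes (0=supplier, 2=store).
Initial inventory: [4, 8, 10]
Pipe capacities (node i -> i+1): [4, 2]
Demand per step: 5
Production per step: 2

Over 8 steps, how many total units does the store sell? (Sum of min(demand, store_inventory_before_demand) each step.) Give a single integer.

Step 1: sold=5 (running total=5) -> [2 10 7]
Step 2: sold=5 (running total=10) -> [2 10 4]
Step 3: sold=4 (running total=14) -> [2 10 2]
Step 4: sold=2 (running total=16) -> [2 10 2]
Step 5: sold=2 (running total=18) -> [2 10 2]
Step 6: sold=2 (running total=20) -> [2 10 2]
Step 7: sold=2 (running total=22) -> [2 10 2]
Step 8: sold=2 (running total=24) -> [2 10 2]

Answer: 24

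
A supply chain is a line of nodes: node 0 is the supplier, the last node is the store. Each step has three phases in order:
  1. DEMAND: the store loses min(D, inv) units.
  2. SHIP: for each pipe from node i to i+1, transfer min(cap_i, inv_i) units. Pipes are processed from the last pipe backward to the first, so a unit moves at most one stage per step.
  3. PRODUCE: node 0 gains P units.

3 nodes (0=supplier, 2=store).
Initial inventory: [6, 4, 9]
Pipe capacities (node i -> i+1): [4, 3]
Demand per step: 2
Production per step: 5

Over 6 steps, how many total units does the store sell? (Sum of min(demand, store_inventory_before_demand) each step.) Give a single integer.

Step 1: sold=2 (running total=2) -> [7 5 10]
Step 2: sold=2 (running total=4) -> [8 6 11]
Step 3: sold=2 (running total=6) -> [9 7 12]
Step 4: sold=2 (running total=8) -> [10 8 13]
Step 5: sold=2 (running total=10) -> [11 9 14]
Step 6: sold=2 (running total=12) -> [12 10 15]

Answer: 12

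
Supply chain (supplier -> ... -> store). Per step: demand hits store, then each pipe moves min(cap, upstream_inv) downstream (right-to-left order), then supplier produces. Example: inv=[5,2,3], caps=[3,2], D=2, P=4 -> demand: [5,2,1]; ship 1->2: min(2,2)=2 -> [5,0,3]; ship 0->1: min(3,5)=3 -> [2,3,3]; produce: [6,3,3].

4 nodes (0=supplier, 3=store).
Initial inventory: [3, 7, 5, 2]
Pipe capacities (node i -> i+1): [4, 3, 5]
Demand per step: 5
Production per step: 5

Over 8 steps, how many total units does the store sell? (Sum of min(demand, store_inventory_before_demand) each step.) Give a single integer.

Step 1: sold=2 (running total=2) -> [5 7 3 5]
Step 2: sold=5 (running total=7) -> [6 8 3 3]
Step 3: sold=3 (running total=10) -> [7 9 3 3]
Step 4: sold=3 (running total=13) -> [8 10 3 3]
Step 5: sold=3 (running total=16) -> [9 11 3 3]
Step 6: sold=3 (running total=19) -> [10 12 3 3]
Step 7: sold=3 (running total=22) -> [11 13 3 3]
Step 8: sold=3 (running total=25) -> [12 14 3 3]

Answer: 25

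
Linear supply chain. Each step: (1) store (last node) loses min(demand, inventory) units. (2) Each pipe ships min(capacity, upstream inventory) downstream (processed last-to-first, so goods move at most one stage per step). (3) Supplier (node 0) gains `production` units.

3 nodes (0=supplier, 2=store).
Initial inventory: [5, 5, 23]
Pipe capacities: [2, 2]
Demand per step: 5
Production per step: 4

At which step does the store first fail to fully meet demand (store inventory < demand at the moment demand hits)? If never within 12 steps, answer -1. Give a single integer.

Step 1: demand=5,sold=5 ship[1->2]=2 ship[0->1]=2 prod=4 -> [7 5 20]
Step 2: demand=5,sold=5 ship[1->2]=2 ship[0->1]=2 prod=4 -> [9 5 17]
Step 3: demand=5,sold=5 ship[1->2]=2 ship[0->1]=2 prod=4 -> [11 5 14]
Step 4: demand=5,sold=5 ship[1->2]=2 ship[0->1]=2 prod=4 -> [13 5 11]
Step 5: demand=5,sold=5 ship[1->2]=2 ship[0->1]=2 prod=4 -> [15 5 8]
Step 6: demand=5,sold=5 ship[1->2]=2 ship[0->1]=2 prod=4 -> [17 5 5]
Step 7: demand=5,sold=5 ship[1->2]=2 ship[0->1]=2 prod=4 -> [19 5 2]
Step 8: demand=5,sold=2 ship[1->2]=2 ship[0->1]=2 prod=4 -> [21 5 2]
Step 9: demand=5,sold=2 ship[1->2]=2 ship[0->1]=2 prod=4 -> [23 5 2]
Step 10: demand=5,sold=2 ship[1->2]=2 ship[0->1]=2 prod=4 -> [25 5 2]
Step 11: demand=5,sold=2 ship[1->2]=2 ship[0->1]=2 prod=4 -> [27 5 2]
Step 12: demand=5,sold=2 ship[1->2]=2 ship[0->1]=2 prod=4 -> [29 5 2]
First stockout at step 8

8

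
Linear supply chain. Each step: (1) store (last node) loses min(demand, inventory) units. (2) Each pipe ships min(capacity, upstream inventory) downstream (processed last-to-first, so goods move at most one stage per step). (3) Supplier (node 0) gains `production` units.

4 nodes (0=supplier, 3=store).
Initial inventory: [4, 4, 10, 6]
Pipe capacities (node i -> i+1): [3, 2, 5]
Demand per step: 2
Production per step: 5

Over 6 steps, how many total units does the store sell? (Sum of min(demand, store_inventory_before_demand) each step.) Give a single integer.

Answer: 12

Derivation:
Step 1: sold=2 (running total=2) -> [6 5 7 9]
Step 2: sold=2 (running total=4) -> [8 6 4 12]
Step 3: sold=2 (running total=6) -> [10 7 2 14]
Step 4: sold=2 (running total=8) -> [12 8 2 14]
Step 5: sold=2 (running total=10) -> [14 9 2 14]
Step 6: sold=2 (running total=12) -> [16 10 2 14]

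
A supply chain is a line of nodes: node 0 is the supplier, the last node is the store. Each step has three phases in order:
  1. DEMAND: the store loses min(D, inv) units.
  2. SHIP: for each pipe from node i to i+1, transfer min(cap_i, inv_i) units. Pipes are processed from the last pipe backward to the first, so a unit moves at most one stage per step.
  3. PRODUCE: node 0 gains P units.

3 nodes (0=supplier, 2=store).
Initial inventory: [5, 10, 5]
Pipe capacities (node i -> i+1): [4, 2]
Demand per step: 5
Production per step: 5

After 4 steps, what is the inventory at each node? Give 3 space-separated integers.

Step 1: demand=5,sold=5 ship[1->2]=2 ship[0->1]=4 prod=5 -> inv=[6 12 2]
Step 2: demand=5,sold=2 ship[1->2]=2 ship[0->1]=4 prod=5 -> inv=[7 14 2]
Step 3: demand=5,sold=2 ship[1->2]=2 ship[0->1]=4 prod=5 -> inv=[8 16 2]
Step 4: demand=5,sold=2 ship[1->2]=2 ship[0->1]=4 prod=5 -> inv=[9 18 2]

9 18 2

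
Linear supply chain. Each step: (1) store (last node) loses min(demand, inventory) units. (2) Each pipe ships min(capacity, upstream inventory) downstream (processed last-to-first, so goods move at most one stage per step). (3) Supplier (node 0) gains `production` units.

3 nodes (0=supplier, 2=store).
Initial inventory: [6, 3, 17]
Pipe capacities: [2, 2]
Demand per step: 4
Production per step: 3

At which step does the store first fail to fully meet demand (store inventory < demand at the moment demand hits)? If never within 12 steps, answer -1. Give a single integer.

Step 1: demand=4,sold=4 ship[1->2]=2 ship[0->1]=2 prod=3 -> [7 3 15]
Step 2: demand=4,sold=4 ship[1->2]=2 ship[0->1]=2 prod=3 -> [8 3 13]
Step 3: demand=4,sold=4 ship[1->2]=2 ship[0->1]=2 prod=3 -> [9 3 11]
Step 4: demand=4,sold=4 ship[1->2]=2 ship[0->1]=2 prod=3 -> [10 3 9]
Step 5: demand=4,sold=4 ship[1->2]=2 ship[0->1]=2 prod=3 -> [11 3 7]
Step 6: demand=4,sold=4 ship[1->2]=2 ship[0->1]=2 prod=3 -> [12 3 5]
Step 7: demand=4,sold=4 ship[1->2]=2 ship[0->1]=2 prod=3 -> [13 3 3]
Step 8: demand=4,sold=3 ship[1->2]=2 ship[0->1]=2 prod=3 -> [14 3 2]
Step 9: demand=4,sold=2 ship[1->2]=2 ship[0->1]=2 prod=3 -> [15 3 2]
Step 10: demand=4,sold=2 ship[1->2]=2 ship[0->1]=2 prod=3 -> [16 3 2]
Step 11: demand=4,sold=2 ship[1->2]=2 ship[0->1]=2 prod=3 -> [17 3 2]
Step 12: demand=4,sold=2 ship[1->2]=2 ship[0->1]=2 prod=3 -> [18 3 2]
First stockout at step 8

8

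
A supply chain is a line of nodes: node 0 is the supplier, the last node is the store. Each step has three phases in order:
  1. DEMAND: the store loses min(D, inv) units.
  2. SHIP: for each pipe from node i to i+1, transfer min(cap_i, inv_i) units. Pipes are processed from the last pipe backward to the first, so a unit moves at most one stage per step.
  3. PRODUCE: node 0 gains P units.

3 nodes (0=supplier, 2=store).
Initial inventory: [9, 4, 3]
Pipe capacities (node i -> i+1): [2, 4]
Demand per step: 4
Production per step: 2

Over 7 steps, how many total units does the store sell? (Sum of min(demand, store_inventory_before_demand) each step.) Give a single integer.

Step 1: sold=3 (running total=3) -> [9 2 4]
Step 2: sold=4 (running total=7) -> [9 2 2]
Step 3: sold=2 (running total=9) -> [9 2 2]
Step 4: sold=2 (running total=11) -> [9 2 2]
Step 5: sold=2 (running total=13) -> [9 2 2]
Step 6: sold=2 (running total=15) -> [9 2 2]
Step 7: sold=2 (running total=17) -> [9 2 2]

Answer: 17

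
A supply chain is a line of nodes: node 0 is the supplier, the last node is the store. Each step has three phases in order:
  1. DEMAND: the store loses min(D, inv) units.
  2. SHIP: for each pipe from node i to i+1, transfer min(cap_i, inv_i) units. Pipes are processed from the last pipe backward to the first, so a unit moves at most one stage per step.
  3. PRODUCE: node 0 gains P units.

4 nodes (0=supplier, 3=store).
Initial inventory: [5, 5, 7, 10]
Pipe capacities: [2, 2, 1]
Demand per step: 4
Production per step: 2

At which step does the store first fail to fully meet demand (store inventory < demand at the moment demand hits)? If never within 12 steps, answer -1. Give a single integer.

Step 1: demand=4,sold=4 ship[2->3]=1 ship[1->2]=2 ship[0->1]=2 prod=2 -> [5 5 8 7]
Step 2: demand=4,sold=4 ship[2->3]=1 ship[1->2]=2 ship[0->1]=2 prod=2 -> [5 5 9 4]
Step 3: demand=4,sold=4 ship[2->3]=1 ship[1->2]=2 ship[0->1]=2 prod=2 -> [5 5 10 1]
Step 4: demand=4,sold=1 ship[2->3]=1 ship[1->2]=2 ship[0->1]=2 prod=2 -> [5 5 11 1]
Step 5: demand=4,sold=1 ship[2->3]=1 ship[1->2]=2 ship[0->1]=2 prod=2 -> [5 5 12 1]
Step 6: demand=4,sold=1 ship[2->3]=1 ship[1->2]=2 ship[0->1]=2 prod=2 -> [5 5 13 1]
Step 7: demand=4,sold=1 ship[2->3]=1 ship[1->2]=2 ship[0->1]=2 prod=2 -> [5 5 14 1]
Step 8: demand=4,sold=1 ship[2->3]=1 ship[1->2]=2 ship[0->1]=2 prod=2 -> [5 5 15 1]
Step 9: demand=4,sold=1 ship[2->3]=1 ship[1->2]=2 ship[0->1]=2 prod=2 -> [5 5 16 1]
Step 10: demand=4,sold=1 ship[2->3]=1 ship[1->2]=2 ship[0->1]=2 prod=2 -> [5 5 17 1]
Step 11: demand=4,sold=1 ship[2->3]=1 ship[1->2]=2 ship[0->1]=2 prod=2 -> [5 5 18 1]
Step 12: demand=4,sold=1 ship[2->3]=1 ship[1->2]=2 ship[0->1]=2 prod=2 -> [5 5 19 1]
First stockout at step 4

4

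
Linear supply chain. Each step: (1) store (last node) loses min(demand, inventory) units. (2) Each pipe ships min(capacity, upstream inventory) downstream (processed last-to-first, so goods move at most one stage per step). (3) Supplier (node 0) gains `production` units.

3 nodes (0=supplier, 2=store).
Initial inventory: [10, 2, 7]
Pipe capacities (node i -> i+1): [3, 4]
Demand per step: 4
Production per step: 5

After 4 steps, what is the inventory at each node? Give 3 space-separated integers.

Step 1: demand=4,sold=4 ship[1->2]=2 ship[0->1]=3 prod=5 -> inv=[12 3 5]
Step 2: demand=4,sold=4 ship[1->2]=3 ship[0->1]=3 prod=5 -> inv=[14 3 4]
Step 3: demand=4,sold=4 ship[1->2]=3 ship[0->1]=3 prod=5 -> inv=[16 3 3]
Step 4: demand=4,sold=3 ship[1->2]=3 ship[0->1]=3 prod=5 -> inv=[18 3 3]

18 3 3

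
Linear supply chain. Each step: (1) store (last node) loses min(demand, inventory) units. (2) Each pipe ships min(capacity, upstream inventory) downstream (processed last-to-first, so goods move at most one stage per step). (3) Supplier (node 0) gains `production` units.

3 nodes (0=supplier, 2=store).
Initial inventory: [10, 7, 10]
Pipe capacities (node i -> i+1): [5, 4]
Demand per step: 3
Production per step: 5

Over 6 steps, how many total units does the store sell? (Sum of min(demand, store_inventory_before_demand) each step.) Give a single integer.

Answer: 18

Derivation:
Step 1: sold=3 (running total=3) -> [10 8 11]
Step 2: sold=3 (running total=6) -> [10 9 12]
Step 3: sold=3 (running total=9) -> [10 10 13]
Step 4: sold=3 (running total=12) -> [10 11 14]
Step 5: sold=3 (running total=15) -> [10 12 15]
Step 6: sold=3 (running total=18) -> [10 13 16]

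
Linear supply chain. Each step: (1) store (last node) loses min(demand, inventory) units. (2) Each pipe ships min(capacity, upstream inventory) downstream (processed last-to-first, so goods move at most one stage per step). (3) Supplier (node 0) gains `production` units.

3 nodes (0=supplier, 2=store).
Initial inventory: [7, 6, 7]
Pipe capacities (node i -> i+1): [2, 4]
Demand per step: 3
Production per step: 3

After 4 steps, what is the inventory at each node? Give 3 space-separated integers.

Step 1: demand=3,sold=3 ship[1->2]=4 ship[0->1]=2 prod=3 -> inv=[8 4 8]
Step 2: demand=3,sold=3 ship[1->2]=4 ship[0->1]=2 prod=3 -> inv=[9 2 9]
Step 3: demand=3,sold=3 ship[1->2]=2 ship[0->1]=2 prod=3 -> inv=[10 2 8]
Step 4: demand=3,sold=3 ship[1->2]=2 ship[0->1]=2 prod=3 -> inv=[11 2 7]

11 2 7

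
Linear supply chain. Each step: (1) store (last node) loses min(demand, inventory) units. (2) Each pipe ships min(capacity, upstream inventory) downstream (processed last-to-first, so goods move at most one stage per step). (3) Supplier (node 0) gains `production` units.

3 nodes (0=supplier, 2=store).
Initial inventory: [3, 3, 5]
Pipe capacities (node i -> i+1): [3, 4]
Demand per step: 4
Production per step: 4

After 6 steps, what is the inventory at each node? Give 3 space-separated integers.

Step 1: demand=4,sold=4 ship[1->2]=3 ship[0->1]=3 prod=4 -> inv=[4 3 4]
Step 2: demand=4,sold=4 ship[1->2]=3 ship[0->1]=3 prod=4 -> inv=[5 3 3]
Step 3: demand=4,sold=3 ship[1->2]=3 ship[0->1]=3 prod=4 -> inv=[6 3 3]
Step 4: demand=4,sold=3 ship[1->2]=3 ship[0->1]=3 prod=4 -> inv=[7 3 3]
Step 5: demand=4,sold=3 ship[1->2]=3 ship[0->1]=3 prod=4 -> inv=[8 3 3]
Step 6: demand=4,sold=3 ship[1->2]=3 ship[0->1]=3 prod=4 -> inv=[9 3 3]

9 3 3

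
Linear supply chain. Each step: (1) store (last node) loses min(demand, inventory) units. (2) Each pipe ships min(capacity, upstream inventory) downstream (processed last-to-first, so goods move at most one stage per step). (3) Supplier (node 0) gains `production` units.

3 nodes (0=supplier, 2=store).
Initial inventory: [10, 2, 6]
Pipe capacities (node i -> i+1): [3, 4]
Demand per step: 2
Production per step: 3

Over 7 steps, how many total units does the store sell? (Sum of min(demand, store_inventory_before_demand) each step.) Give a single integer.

Answer: 14

Derivation:
Step 1: sold=2 (running total=2) -> [10 3 6]
Step 2: sold=2 (running total=4) -> [10 3 7]
Step 3: sold=2 (running total=6) -> [10 3 8]
Step 4: sold=2 (running total=8) -> [10 3 9]
Step 5: sold=2 (running total=10) -> [10 3 10]
Step 6: sold=2 (running total=12) -> [10 3 11]
Step 7: sold=2 (running total=14) -> [10 3 12]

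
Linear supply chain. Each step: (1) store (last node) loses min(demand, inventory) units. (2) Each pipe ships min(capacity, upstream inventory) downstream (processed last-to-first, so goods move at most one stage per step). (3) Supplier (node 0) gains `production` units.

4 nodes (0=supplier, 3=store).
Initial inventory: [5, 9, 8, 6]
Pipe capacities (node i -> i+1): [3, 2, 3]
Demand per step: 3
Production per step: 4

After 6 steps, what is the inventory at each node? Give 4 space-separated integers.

Step 1: demand=3,sold=3 ship[2->3]=3 ship[1->2]=2 ship[0->1]=3 prod=4 -> inv=[6 10 7 6]
Step 2: demand=3,sold=3 ship[2->3]=3 ship[1->2]=2 ship[0->1]=3 prod=4 -> inv=[7 11 6 6]
Step 3: demand=3,sold=3 ship[2->3]=3 ship[1->2]=2 ship[0->1]=3 prod=4 -> inv=[8 12 5 6]
Step 4: demand=3,sold=3 ship[2->3]=3 ship[1->2]=2 ship[0->1]=3 prod=4 -> inv=[9 13 4 6]
Step 5: demand=3,sold=3 ship[2->3]=3 ship[1->2]=2 ship[0->1]=3 prod=4 -> inv=[10 14 3 6]
Step 6: demand=3,sold=3 ship[2->3]=3 ship[1->2]=2 ship[0->1]=3 prod=4 -> inv=[11 15 2 6]

11 15 2 6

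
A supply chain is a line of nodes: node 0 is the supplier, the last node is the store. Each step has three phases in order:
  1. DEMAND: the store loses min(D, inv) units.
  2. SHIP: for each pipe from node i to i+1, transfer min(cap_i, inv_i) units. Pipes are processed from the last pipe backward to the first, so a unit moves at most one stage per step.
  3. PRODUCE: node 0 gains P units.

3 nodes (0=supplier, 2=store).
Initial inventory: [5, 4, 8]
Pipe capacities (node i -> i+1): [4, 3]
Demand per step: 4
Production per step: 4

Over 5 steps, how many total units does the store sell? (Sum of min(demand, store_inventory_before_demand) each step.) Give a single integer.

Answer: 20

Derivation:
Step 1: sold=4 (running total=4) -> [5 5 7]
Step 2: sold=4 (running total=8) -> [5 6 6]
Step 3: sold=4 (running total=12) -> [5 7 5]
Step 4: sold=4 (running total=16) -> [5 8 4]
Step 5: sold=4 (running total=20) -> [5 9 3]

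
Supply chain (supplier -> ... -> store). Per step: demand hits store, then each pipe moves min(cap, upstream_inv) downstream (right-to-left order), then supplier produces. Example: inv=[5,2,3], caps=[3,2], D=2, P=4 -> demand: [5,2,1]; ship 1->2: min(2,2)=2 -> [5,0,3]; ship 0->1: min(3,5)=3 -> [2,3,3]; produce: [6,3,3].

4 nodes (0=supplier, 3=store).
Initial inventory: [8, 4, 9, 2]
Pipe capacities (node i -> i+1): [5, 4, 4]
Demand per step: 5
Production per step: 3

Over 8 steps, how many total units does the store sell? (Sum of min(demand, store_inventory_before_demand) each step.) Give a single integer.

Step 1: sold=2 (running total=2) -> [6 5 9 4]
Step 2: sold=4 (running total=6) -> [4 6 9 4]
Step 3: sold=4 (running total=10) -> [3 6 9 4]
Step 4: sold=4 (running total=14) -> [3 5 9 4]
Step 5: sold=4 (running total=18) -> [3 4 9 4]
Step 6: sold=4 (running total=22) -> [3 3 9 4]
Step 7: sold=4 (running total=26) -> [3 3 8 4]
Step 8: sold=4 (running total=30) -> [3 3 7 4]

Answer: 30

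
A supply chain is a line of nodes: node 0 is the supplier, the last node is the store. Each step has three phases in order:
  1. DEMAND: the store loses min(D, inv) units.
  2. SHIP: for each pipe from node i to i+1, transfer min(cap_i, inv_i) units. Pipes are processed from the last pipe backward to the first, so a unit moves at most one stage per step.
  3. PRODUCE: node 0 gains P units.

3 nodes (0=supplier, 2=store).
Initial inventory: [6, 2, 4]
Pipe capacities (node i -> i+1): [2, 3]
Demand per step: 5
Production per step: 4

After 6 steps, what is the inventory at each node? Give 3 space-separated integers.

Step 1: demand=5,sold=4 ship[1->2]=2 ship[0->1]=2 prod=4 -> inv=[8 2 2]
Step 2: demand=5,sold=2 ship[1->2]=2 ship[0->1]=2 prod=4 -> inv=[10 2 2]
Step 3: demand=5,sold=2 ship[1->2]=2 ship[0->1]=2 prod=4 -> inv=[12 2 2]
Step 4: demand=5,sold=2 ship[1->2]=2 ship[0->1]=2 prod=4 -> inv=[14 2 2]
Step 5: demand=5,sold=2 ship[1->2]=2 ship[0->1]=2 prod=4 -> inv=[16 2 2]
Step 6: demand=5,sold=2 ship[1->2]=2 ship[0->1]=2 prod=4 -> inv=[18 2 2]

18 2 2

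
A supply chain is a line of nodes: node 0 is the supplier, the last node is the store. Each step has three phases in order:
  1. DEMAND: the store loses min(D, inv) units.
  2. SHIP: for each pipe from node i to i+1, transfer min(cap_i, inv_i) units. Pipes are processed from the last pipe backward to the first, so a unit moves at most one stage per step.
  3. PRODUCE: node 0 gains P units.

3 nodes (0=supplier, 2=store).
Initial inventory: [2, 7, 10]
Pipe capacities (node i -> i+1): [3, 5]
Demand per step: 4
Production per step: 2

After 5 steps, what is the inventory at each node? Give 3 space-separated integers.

Step 1: demand=4,sold=4 ship[1->2]=5 ship[0->1]=2 prod=2 -> inv=[2 4 11]
Step 2: demand=4,sold=4 ship[1->2]=4 ship[0->1]=2 prod=2 -> inv=[2 2 11]
Step 3: demand=4,sold=4 ship[1->2]=2 ship[0->1]=2 prod=2 -> inv=[2 2 9]
Step 4: demand=4,sold=4 ship[1->2]=2 ship[0->1]=2 prod=2 -> inv=[2 2 7]
Step 5: demand=4,sold=4 ship[1->2]=2 ship[0->1]=2 prod=2 -> inv=[2 2 5]

2 2 5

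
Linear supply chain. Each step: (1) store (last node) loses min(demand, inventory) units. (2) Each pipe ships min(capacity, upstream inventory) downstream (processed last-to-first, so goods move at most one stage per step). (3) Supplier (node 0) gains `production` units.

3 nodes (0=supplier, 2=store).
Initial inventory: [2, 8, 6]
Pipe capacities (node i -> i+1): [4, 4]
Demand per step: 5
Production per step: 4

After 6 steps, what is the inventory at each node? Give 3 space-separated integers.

Step 1: demand=5,sold=5 ship[1->2]=4 ship[0->1]=2 prod=4 -> inv=[4 6 5]
Step 2: demand=5,sold=5 ship[1->2]=4 ship[0->1]=4 prod=4 -> inv=[4 6 4]
Step 3: demand=5,sold=4 ship[1->2]=4 ship[0->1]=4 prod=4 -> inv=[4 6 4]
Step 4: demand=5,sold=4 ship[1->2]=4 ship[0->1]=4 prod=4 -> inv=[4 6 4]
Step 5: demand=5,sold=4 ship[1->2]=4 ship[0->1]=4 prod=4 -> inv=[4 6 4]
Step 6: demand=5,sold=4 ship[1->2]=4 ship[0->1]=4 prod=4 -> inv=[4 6 4]

4 6 4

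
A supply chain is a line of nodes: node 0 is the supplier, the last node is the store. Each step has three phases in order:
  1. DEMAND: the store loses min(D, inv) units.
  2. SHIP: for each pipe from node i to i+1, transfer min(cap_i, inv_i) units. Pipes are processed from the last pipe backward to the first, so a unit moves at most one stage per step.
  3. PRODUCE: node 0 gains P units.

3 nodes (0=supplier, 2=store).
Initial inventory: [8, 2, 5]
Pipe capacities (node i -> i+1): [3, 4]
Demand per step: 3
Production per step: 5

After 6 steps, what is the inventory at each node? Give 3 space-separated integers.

Step 1: demand=3,sold=3 ship[1->2]=2 ship[0->1]=3 prod=5 -> inv=[10 3 4]
Step 2: demand=3,sold=3 ship[1->2]=3 ship[0->1]=3 prod=5 -> inv=[12 3 4]
Step 3: demand=3,sold=3 ship[1->2]=3 ship[0->1]=3 prod=5 -> inv=[14 3 4]
Step 4: demand=3,sold=3 ship[1->2]=3 ship[0->1]=3 prod=5 -> inv=[16 3 4]
Step 5: demand=3,sold=3 ship[1->2]=3 ship[0->1]=3 prod=5 -> inv=[18 3 4]
Step 6: demand=3,sold=3 ship[1->2]=3 ship[0->1]=3 prod=5 -> inv=[20 3 4]

20 3 4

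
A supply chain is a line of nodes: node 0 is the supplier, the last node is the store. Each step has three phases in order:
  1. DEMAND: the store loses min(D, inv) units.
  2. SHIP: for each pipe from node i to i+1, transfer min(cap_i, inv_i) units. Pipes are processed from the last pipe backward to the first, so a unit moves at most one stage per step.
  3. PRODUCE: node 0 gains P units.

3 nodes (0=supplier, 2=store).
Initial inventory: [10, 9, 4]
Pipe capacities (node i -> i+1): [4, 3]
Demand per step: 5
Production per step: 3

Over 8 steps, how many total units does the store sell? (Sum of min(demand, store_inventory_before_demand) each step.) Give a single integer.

Answer: 25

Derivation:
Step 1: sold=4 (running total=4) -> [9 10 3]
Step 2: sold=3 (running total=7) -> [8 11 3]
Step 3: sold=3 (running total=10) -> [7 12 3]
Step 4: sold=3 (running total=13) -> [6 13 3]
Step 5: sold=3 (running total=16) -> [5 14 3]
Step 6: sold=3 (running total=19) -> [4 15 3]
Step 7: sold=3 (running total=22) -> [3 16 3]
Step 8: sold=3 (running total=25) -> [3 16 3]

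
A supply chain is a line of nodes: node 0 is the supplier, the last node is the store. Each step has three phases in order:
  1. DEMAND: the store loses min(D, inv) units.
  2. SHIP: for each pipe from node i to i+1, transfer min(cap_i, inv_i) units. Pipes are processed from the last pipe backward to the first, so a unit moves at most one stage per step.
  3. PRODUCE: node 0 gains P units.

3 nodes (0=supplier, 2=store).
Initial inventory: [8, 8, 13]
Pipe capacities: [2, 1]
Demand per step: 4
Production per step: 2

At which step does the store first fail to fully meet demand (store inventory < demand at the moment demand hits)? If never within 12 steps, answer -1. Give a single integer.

Step 1: demand=4,sold=4 ship[1->2]=1 ship[0->1]=2 prod=2 -> [8 9 10]
Step 2: demand=4,sold=4 ship[1->2]=1 ship[0->1]=2 prod=2 -> [8 10 7]
Step 3: demand=4,sold=4 ship[1->2]=1 ship[0->1]=2 prod=2 -> [8 11 4]
Step 4: demand=4,sold=4 ship[1->2]=1 ship[0->1]=2 prod=2 -> [8 12 1]
Step 5: demand=4,sold=1 ship[1->2]=1 ship[0->1]=2 prod=2 -> [8 13 1]
Step 6: demand=4,sold=1 ship[1->2]=1 ship[0->1]=2 prod=2 -> [8 14 1]
Step 7: demand=4,sold=1 ship[1->2]=1 ship[0->1]=2 prod=2 -> [8 15 1]
Step 8: demand=4,sold=1 ship[1->2]=1 ship[0->1]=2 prod=2 -> [8 16 1]
Step 9: demand=4,sold=1 ship[1->2]=1 ship[0->1]=2 prod=2 -> [8 17 1]
Step 10: demand=4,sold=1 ship[1->2]=1 ship[0->1]=2 prod=2 -> [8 18 1]
Step 11: demand=4,sold=1 ship[1->2]=1 ship[0->1]=2 prod=2 -> [8 19 1]
Step 12: demand=4,sold=1 ship[1->2]=1 ship[0->1]=2 prod=2 -> [8 20 1]
First stockout at step 5

5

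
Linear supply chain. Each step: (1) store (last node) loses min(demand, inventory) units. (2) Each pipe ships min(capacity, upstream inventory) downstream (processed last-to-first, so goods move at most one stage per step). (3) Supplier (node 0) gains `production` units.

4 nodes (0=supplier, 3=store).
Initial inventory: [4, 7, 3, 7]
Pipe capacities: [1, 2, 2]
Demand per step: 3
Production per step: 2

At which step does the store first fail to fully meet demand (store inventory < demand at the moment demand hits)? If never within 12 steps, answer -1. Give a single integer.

Step 1: demand=3,sold=3 ship[2->3]=2 ship[1->2]=2 ship[0->1]=1 prod=2 -> [5 6 3 6]
Step 2: demand=3,sold=3 ship[2->3]=2 ship[1->2]=2 ship[0->1]=1 prod=2 -> [6 5 3 5]
Step 3: demand=3,sold=3 ship[2->3]=2 ship[1->2]=2 ship[0->1]=1 prod=2 -> [7 4 3 4]
Step 4: demand=3,sold=3 ship[2->3]=2 ship[1->2]=2 ship[0->1]=1 prod=2 -> [8 3 3 3]
Step 5: demand=3,sold=3 ship[2->3]=2 ship[1->2]=2 ship[0->1]=1 prod=2 -> [9 2 3 2]
Step 6: demand=3,sold=2 ship[2->3]=2 ship[1->2]=2 ship[0->1]=1 prod=2 -> [10 1 3 2]
Step 7: demand=3,sold=2 ship[2->3]=2 ship[1->2]=1 ship[0->1]=1 prod=2 -> [11 1 2 2]
Step 8: demand=3,sold=2 ship[2->3]=2 ship[1->2]=1 ship[0->1]=1 prod=2 -> [12 1 1 2]
Step 9: demand=3,sold=2 ship[2->3]=1 ship[1->2]=1 ship[0->1]=1 prod=2 -> [13 1 1 1]
Step 10: demand=3,sold=1 ship[2->3]=1 ship[1->2]=1 ship[0->1]=1 prod=2 -> [14 1 1 1]
Step 11: demand=3,sold=1 ship[2->3]=1 ship[1->2]=1 ship[0->1]=1 prod=2 -> [15 1 1 1]
Step 12: demand=3,sold=1 ship[2->3]=1 ship[1->2]=1 ship[0->1]=1 prod=2 -> [16 1 1 1]
First stockout at step 6

6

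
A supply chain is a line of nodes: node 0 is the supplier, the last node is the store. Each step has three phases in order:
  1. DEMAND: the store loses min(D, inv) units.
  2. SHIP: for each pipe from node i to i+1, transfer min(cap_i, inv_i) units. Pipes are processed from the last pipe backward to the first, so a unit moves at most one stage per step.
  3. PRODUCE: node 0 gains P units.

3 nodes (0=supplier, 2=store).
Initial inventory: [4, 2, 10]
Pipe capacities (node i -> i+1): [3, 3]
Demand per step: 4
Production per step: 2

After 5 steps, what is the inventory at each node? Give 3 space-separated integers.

Step 1: demand=4,sold=4 ship[1->2]=2 ship[0->1]=3 prod=2 -> inv=[3 3 8]
Step 2: demand=4,sold=4 ship[1->2]=3 ship[0->1]=3 prod=2 -> inv=[2 3 7]
Step 3: demand=4,sold=4 ship[1->2]=3 ship[0->1]=2 prod=2 -> inv=[2 2 6]
Step 4: demand=4,sold=4 ship[1->2]=2 ship[0->1]=2 prod=2 -> inv=[2 2 4]
Step 5: demand=4,sold=4 ship[1->2]=2 ship[0->1]=2 prod=2 -> inv=[2 2 2]

2 2 2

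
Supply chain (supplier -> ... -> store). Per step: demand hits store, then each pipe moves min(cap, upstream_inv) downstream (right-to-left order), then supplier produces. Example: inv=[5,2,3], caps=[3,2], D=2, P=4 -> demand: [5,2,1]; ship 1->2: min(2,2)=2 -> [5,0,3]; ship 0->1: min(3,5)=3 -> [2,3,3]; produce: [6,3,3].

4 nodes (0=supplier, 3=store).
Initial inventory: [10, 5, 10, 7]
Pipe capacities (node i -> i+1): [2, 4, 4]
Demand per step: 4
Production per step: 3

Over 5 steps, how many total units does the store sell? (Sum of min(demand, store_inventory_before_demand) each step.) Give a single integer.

Answer: 20

Derivation:
Step 1: sold=4 (running total=4) -> [11 3 10 7]
Step 2: sold=4 (running total=8) -> [12 2 9 7]
Step 3: sold=4 (running total=12) -> [13 2 7 7]
Step 4: sold=4 (running total=16) -> [14 2 5 7]
Step 5: sold=4 (running total=20) -> [15 2 3 7]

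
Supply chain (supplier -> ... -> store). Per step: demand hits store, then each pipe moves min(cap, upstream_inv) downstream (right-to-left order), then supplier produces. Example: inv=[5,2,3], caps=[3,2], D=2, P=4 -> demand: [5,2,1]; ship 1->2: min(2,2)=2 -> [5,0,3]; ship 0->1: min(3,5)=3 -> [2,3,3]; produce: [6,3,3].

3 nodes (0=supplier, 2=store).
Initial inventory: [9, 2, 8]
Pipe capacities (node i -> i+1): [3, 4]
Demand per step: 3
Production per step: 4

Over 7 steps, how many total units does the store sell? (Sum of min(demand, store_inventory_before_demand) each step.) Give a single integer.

Step 1: sold=3 (running total=3) -> [10 3 7]
Step 2: sold=3 (running total=6) -> [11 3 7]
Step 3: sold=3 (running total=9) -> [12 3 7]
Step 4: sold=3 (running total=12) -> [13 3 7]
Step 5: sold=3 (running total=15) -> [14 3 7]
Step 6: sold=3 (running total=18) -> [15 3 7]
Step 7: sold=3 (running total=21) -> [16 3 7]

Answer: 21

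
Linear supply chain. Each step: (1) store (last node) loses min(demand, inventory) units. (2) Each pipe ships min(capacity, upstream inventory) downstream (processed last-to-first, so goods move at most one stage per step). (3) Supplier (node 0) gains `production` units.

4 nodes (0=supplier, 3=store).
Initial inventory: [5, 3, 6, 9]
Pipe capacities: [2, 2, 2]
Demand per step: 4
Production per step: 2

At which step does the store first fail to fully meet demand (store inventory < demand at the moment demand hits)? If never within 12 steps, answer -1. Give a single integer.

Step 1: demand=4,sold=4 ship[2->3]=2 ship[1->2]=2 ship[0->1]=2 prod=2 -> [5 3 6 7]
Step 2: demand=4,sold=4 ship[2->3]=2 ship[1->2]=2 ship[0->1]=2 prod=2 -> [5 3 6 5]
Step 3: demand=4,sold=4 ship[2->3]=2 ship[1->2]=2 ship[0->1]=2 prod=2 -> [5 3 6 3]
Step 4: demand=4,sold=3 ship[2->3]=2 ship[1->2]=2 ship[0->1]=2 prod=2 -> [5 3 6 2]
Step 5: demand=4,sold=2 ship[2->3]=2 ship[1->2]=2 ship[0->1]=2 prod=2 -> [5 3 6 2]
Step 6: demand=4,sold=2 ship[2->3]=2 ship[1->2]=2 ship[0->1]=2 prod=2 -> [5 3 6 2]
Step 7: demand=4,sold=2 ship[2->3]=2 ship[1->2]=2 ship[0->1]=2 prod=2 -> [5 3 6 2]
Step 8: demand=4,sold=2 ship[2->3]=2 ship[1->2]=2 ship[0->1]=2 prod=2 -> [5 3 6 2]
Step 9: demand=4,sold=2 ship[2->3]=2 ship[1->2]=2 ship[0->1]=2 prod=2 -> [5 3 6 2]
Step 10: demand=4,sold=2 ship[2->3]=2 ship[1->2]=2 ship[0->1]=2 prod=2 -> [5 3 6 2]
Step 11: demand=4,sold=2 ship[2->3]=2 ship[1->2]=2 ship[0->1]=2 prod=2 -> [5 3 6 2]
Step 12: demand=4,sold=2 ship[2->3]=2 ship[1->2]=2 ship[0->1]=2 prod=2 -> [5 3 6 2]
First stockout at step 4

4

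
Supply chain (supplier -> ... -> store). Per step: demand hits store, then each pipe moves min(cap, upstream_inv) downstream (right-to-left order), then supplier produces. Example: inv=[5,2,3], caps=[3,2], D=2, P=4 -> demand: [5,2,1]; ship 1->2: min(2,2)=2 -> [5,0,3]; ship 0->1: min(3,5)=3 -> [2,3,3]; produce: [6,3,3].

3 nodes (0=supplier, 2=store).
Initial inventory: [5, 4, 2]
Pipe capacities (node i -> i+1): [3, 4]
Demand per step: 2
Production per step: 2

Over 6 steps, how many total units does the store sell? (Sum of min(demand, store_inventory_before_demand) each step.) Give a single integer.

Answer: 12

Derivation:
Step 1: sold=2 (running total=2) -> [4 3 4]
Step 2: sold=2 (running total=4) -> [3 3 5]
Step 3: sold=2 (running total=6) -> [2 3 6]
Step 4: sold=2 (running total=8) -> [2 2 7]
Step 5: sold=2 (running total=10) -> [2 2 7]
Step 6: sold=2 (running total=12) -> [2 2 7]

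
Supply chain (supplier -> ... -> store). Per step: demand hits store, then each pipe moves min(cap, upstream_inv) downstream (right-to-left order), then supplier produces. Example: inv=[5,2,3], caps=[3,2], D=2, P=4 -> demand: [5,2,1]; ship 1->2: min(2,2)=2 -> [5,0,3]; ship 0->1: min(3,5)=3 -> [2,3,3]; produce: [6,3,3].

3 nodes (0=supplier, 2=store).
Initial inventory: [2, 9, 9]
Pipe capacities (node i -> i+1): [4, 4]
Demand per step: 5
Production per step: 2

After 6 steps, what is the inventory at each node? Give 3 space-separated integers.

Step 1: demand=5,sold=5 ship[1->2]=4 ship[0->1]=2 prod=2 -> inv=[2 7 8]
Step 2: demand=5,sold=5 ship[1->2]=4 ship[0->1]=2 prod=2 -> inv=[2 5 7]
Step 3: demand=5,sold=5 ship[1->2]=4 ship[0->1]=2 prod=2 -> inv=[2 3 6]
Step 4: demand=5,sold=5 ship[1->2]=3 ship[0->1]=2 prod=2 -> inv=[2 2 4]
Step 5: demand=5,sold=4 ship[1->2]=2 ship[0->1]=2 prod=2 -> inv=[2 2 2]
Step 6: demand=5,sold=2 ship[1->2]=2 ship[0->1]=2 prod=2 -> inv=[2 2 2]

2 2 2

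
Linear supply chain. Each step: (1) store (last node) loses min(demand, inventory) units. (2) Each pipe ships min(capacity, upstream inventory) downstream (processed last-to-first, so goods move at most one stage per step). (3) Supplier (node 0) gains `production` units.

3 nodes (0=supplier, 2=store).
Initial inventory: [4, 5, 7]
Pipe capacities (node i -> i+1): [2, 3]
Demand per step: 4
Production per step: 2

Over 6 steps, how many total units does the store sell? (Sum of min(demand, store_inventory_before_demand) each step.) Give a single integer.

Answer: 20

Derivation:
Step 1: sold=4 (running total=4) -> [4 4 6]
Step 2: sold=4 (running total=8) -> [4 3 5]
Step 3: sold=4 (running total=12) -> [4 2 4]
Step 4: sold=4 (running total=16) -> [4 2 2]
Step 5: sold=2 (running total=18) -> [4 2 2]
Step 6: sold=2 (running total=20) -> [4 2 2]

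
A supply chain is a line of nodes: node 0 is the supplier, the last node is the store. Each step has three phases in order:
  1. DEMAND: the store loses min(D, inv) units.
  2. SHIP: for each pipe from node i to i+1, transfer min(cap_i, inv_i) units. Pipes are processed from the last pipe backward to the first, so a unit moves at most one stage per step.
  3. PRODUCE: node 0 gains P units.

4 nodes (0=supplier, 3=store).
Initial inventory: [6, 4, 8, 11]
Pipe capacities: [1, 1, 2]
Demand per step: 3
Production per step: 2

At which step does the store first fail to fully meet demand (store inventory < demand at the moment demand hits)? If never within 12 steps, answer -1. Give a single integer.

Step 1: demand=3,sold=3 ship[2->3]=2 ship[1->2]=1 ship[0->1]=1 prod=2 -> [7 4 7 10]
Step 2: demand=3,sold=3 ship[2->3]=2 ship[1->2]=1 ship[0->1]=1 prod=2 -> [8 4 6 9]
Step 3: demand=3,sold=3 ship[2->3]=2 ship[1->2]=1 ship[0->1]=1 prod=2 -> [9 4 5 8]
Step 4: demand=3,sold=3 ship[2->3]=2 ship[1->2]=1 ship[0->1]=1 prod=2 -> [10 4 4 7]
Step 5: demand=3,sold=3 ship[2->3]=2 ship[1->2]=1 ship[0->1]=1 prod=2 -> [11 4 3 6]
Step 6: demand=3,sold=3 ship[2->3]=2 ship[1->2]=1 ship[0->1]=1 prod=2 -> [12 4 2 5]
Step 7: demand=3,sold=3 ship[2->3]=2 ship[1->2]=1 ship[0->1]=1 prod=2 -> [13 4 1 4]
Step 8: demand=3,sold=3 ship[2->3]=1 ship[1->2]=1 ship[0->1]=1 prod=2 -> [14 4 1 2]
Step 9: demand=3,sold=2 ship[2->3]=1 ship[1->2]=1 ship[0->1]=1 prod=2 -> [15 4 1 1]
Step 10: demand=3,sold=1 ship[2->3]=1 ship[1->2]=1 ship[0->1]=1 prod=2 -> [16 4 1 1]
Step 11: demand=3,sold=1 ship[2->3]=1 ship[1->2]=1 ship[0->1]=1 prod=2 -> [17 4 1 1]
Step 12: demand=3,sold=1 ship[2->3]=1 ship[1->2]=1 ship[0->1]=1 prod=2 -> [18 4 1 1]
First stockout at step 9

9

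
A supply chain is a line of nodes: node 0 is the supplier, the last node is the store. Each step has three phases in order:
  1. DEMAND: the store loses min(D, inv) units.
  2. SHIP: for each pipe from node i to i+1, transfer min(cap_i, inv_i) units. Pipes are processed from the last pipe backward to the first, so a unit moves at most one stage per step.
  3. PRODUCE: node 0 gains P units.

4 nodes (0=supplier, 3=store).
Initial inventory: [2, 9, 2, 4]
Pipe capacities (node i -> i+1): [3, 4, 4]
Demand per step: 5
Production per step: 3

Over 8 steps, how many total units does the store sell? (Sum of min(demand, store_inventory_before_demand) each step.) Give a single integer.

Step 1: sold=4 (running total=4) -> [3 7 4 2]
Step 2: sold=2 (running total=6) -> [3 6 4 4]
Step 3: sold=4 (running total=10) -> [3 5 4 4]
Step 4: sold=4 (running total=14) -> [3 4 4 4]
Step 5: sold=4 (running total=18) -> [3 3 4 4]
Step 6: sold=4 (running total=22) -> [3 3 3 4]
Step 7: sold=4 (running total=26) -> [3 3 3 3]
Step 8: sold=3 (running total=29) -> [3 3 3 3]

Answer: 29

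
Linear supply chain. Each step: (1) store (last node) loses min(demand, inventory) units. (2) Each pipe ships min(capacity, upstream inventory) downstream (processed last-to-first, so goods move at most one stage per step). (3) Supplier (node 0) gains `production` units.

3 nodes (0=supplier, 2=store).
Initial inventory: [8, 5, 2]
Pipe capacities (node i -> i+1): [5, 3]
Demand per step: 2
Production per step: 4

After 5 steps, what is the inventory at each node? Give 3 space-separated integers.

Step 1: demand=2,sold=2 ship[1->2]=3 ship[0->1]=5 prod=4 -> inv=[7 7 3]
Step 2: demand=2,sold=2 ship[1->2]=3 ship[0->1]=5 prod=4 -> inv=[6 9 4]
Step 3: demand=2,sold=2 ship[1->2]=3 ship[0->1]=5 prod=4 -> inv=[5 11 5]
Step 4: demand=2,sold=2 ship[1->2]=3 ship[0->1]=5 prod=4 -> inv=[4 13 6]
Step 5: demand=2,sold=2 ship[1->2]=3 ship[0->1]=4 prod=4 -> inv=[4 14 7]

4 14 7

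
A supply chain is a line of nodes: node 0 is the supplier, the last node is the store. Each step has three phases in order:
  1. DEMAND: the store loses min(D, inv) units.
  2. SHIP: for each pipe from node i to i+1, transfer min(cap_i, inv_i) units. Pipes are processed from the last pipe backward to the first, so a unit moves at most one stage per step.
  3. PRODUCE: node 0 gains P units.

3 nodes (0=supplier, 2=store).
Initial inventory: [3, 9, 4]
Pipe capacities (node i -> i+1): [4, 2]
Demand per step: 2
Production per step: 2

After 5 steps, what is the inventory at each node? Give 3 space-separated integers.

Step 1: demand=2,sold=2 ship[1->2]=2 ship[0->1]=3 prod=2 -> inv=[2 10 4]
Step 2: demand=2,sold=2 ship[1->2]=2 ship[0->1]=2 prod=2 -> inv=[2 10 4]
Step 3: demand=2,sold=2 ship[1->2]=2 ship[0->1]=2 prod=2 -> inv=[2 10 4]
Step 4: demand=2,sold=2 ship[1->2]=2 ship[0->1]=2 prod=2 -> inv=[2 10 4]
Step 5: demand=2,sold=2 ship[1->2]=2 ship[0->1]=2 prod=2 -> inv=[2 10 4]

2 10 4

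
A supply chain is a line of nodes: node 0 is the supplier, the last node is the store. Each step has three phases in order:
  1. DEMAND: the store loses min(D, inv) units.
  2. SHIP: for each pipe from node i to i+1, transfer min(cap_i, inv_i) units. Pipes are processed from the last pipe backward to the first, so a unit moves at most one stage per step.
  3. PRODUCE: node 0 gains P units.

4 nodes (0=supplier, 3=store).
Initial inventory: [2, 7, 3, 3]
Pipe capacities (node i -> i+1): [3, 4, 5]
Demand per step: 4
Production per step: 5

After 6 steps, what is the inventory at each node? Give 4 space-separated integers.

Step 1: demand=4,sold=3 ship[2->3]=3 ship[1->2]=4 ship[0->1]=2 prod=5 -> inv=[5 5 4 3]
Step 2: demand=4,sold=3 ship[2->3]=4 ship[1->2]=4 ship[0->1]=3 prod=5 -> inv=[7 4 4 4]
Step 3: demand=4,sold=4 ship[2->3]=4 ship[1->2]=4 ship[0->1]=3 prod=5 -> inv=[9 3 4 4]
Step 4: demand=4,sold=4 ship[2->3]=4 ship[1->2]=3 ship[0->1]=3 prod=5 -> inv=[11 3 3 4]
Step 5: demand=4,sold=4 ship[2->3]=3 ship[1->2]=3 ship[0->1]=3 prod=5 -> inv=[13 3 3 3]
Step 6: demand=4,sold=3 ship[2->3]=3 ship[1->2]=3 ship[0->1]=3 prod=5 -> inv=[15 3 3 3]

15 3 3 3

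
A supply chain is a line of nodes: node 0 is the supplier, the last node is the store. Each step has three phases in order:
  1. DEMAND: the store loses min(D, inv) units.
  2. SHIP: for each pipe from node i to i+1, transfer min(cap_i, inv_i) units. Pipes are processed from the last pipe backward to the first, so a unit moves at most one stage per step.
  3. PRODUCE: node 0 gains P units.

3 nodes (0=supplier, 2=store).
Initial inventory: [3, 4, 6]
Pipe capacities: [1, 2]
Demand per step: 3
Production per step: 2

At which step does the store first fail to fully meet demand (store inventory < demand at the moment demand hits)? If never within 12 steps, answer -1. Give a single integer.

Step 1: demand=3,sold=3 ship[1->2]=2 ship[0->1]=1 prod=2 -> [4 3 5]
Step 2: demand=3,sold=3 ship[1->2]=2 ship[0->1]=1 prod=2 -> [5 2 4]
Step 3: demand=3,sold=3 ship[1->2]=2 ship[0->1]=1 prod=2 -> [6 1 3]
Step 4: demand=3,sold=3 ship[1->2]=1 ship[0->1]=1 prod=2 -> [7 1 1]
Step 5: demand=3,sold=1 ship[1->2]=1 ship[0->1]=1 prod=2 -> [8 1 1]
Step 6: demand=3,sold=1 ship[1->2]=1 ship[0->1]=1 prod=2 -> [9 1 1]
Step 7: demand=3,sold=1 ship[1->2]=1 ship[0->1]=1 prod=2 -> [10 1 1]
Step 8: demand=3,sold=1 ship[1->2]=1 ship[0->1]=1 prod=2 -> [11 1 1]
Step 9: demand=3,sold=1 ship[1->2]=1 ship[0->1]=1 prod=2 -> [12 1 1]
Step 10: demand=3,sold=1 ship[1->2]=1 ship[0->1]=1 prod=2 -> [13 1 1]
Step 11: demand=3,sold=1 ship[1->2]=1 ship[0->1]=1 prod=2 -> [14 1 1]
Step 12: demand=3,sold=1 ship[1->2]=1 ship[0->1]=1 prod=2 -> [15 1 1]
First stockout at step 5

5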